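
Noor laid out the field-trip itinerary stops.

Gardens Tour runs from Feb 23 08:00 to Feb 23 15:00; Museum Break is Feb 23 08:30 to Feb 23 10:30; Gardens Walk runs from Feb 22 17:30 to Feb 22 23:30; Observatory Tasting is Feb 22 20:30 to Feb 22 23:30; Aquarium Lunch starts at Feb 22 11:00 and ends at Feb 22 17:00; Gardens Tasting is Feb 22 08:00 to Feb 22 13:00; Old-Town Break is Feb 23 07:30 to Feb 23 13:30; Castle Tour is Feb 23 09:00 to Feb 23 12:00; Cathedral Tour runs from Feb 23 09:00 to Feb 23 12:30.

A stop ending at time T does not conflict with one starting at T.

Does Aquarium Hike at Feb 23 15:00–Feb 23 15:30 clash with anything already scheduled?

No — it doesn't clash with anything

Gardens Tasting: ends Feb 22 13:00 at or before Aquarium Hike starts Feb 23 15:00 → clear.
Aquarium Lunch: ends Feb 22 17:00 at or before Aquarium Hike starts Feb 23 15:00 → clear.
Gardens Walk: ends Feb 22 23:30 at or before Aquarium Hike starts Feb 23 15:00 → clear.
Observatory Tasting: ends Feb 22 23:30 at or before Aquarium Hike starts Feb 23 15:00 → clear.
Old-Town Break: ends Feb 23 13:30 at or before Aquarium Hike starts Feb 23 15:00 → clear.
Gardens Tour: ends Feb 23 15:00 at or before Aquarium Hike starts Feb 23 15:00 → clear.
Museum Break: ends Feb 23 10:30 at or before Aquarium Hike starts Feb 23 15:00 → clear.
Castle Tour: ends Feb 23 12:00 at or before Aquarium Hike starts Feb 23 15:00 → clear.
Cathedral Tour: ends Feb 23 12:30 at or before Aquarium Hike starts Feb 23 15:00 → clear.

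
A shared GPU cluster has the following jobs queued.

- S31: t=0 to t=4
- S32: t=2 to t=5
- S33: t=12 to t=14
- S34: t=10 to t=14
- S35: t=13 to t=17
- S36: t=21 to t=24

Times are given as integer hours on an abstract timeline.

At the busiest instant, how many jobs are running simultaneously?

3

Walk through starts and ends in time order (an end at T is processed before a start at T):
t=0 start S31 → 1
t=2 start S32 → 2
t=4 end S31 → 1
t=5 end S32 → 0
t=10 start S34 → 1
t=12 start S33 → 2
t=13 start S35 → 3
t=14 end S33 → 2
t=14 end S34 → 1
t=17 end S35 → 0
t=21 start S36 → 1
t=24 end S36 → 0
Peak is 3, at t=13 (S33, S34, S35).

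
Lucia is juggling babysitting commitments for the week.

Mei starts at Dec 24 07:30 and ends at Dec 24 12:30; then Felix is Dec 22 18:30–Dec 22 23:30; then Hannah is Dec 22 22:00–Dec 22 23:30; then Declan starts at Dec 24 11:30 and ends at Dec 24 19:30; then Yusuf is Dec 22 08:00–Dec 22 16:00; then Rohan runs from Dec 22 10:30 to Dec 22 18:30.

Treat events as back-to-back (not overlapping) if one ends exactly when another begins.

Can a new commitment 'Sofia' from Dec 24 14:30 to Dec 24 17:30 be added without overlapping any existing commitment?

No — it overlaps Declan

Yusuf: ends Dec 22 16:00 at or before Sofia starts Dec 24 14:30 → clear.
Rohan: ends Dec 22 18:30 at or before Sofia starts Dec 24 14:30 → clear.
Felix: ends Dec 22 23:30 at or before Sofia starts Dec 24 14:30 → clear.
Hannah: ends Dec 22 23:30 at or before Sofia starts Dec 24 14:30 → clear.
Mei: ends Dec 24 12:30 at or before Sofia starts Dec 24 14:30 → clear.
Declan: starts Dec 24 11:30 before Sofia ends Dec 24 17:30, and ends Dec 24 19:30 after Sofia starts Dec 24 14:30 → overlap.
Sofia overlaps Declan.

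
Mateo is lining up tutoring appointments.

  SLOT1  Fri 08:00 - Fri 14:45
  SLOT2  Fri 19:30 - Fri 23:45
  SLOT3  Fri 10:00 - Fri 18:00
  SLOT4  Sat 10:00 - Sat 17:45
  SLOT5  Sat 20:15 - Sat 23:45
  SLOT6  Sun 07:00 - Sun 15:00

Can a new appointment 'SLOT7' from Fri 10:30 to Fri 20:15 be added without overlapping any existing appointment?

SLOT1: starts Fri 08:00 before SLOT7 ends Fri 20:15, and ends Fri 14:45 after SLOT7 starts Fri 10:30 → overlap.
SLOT3: starts Fri 10:00 before SLOT7 ends Fri 20:15, and ends Fri 18:00 after SLOT7 starts Fri 10:30 → overlap.
SLOT2: starts Fri 19:30 before SLOT7 ends Fri 20:15, and ends Fri 23:45 after SLOT7 starts Fri 10:30 → overlap.
SLOT4: starts Sat 10:00 at or after SLOT7 ends Fri 20:15 → clear.
SLOT5: starts Sat 20:15 at or after SLOT7 ends Fri 20:15 → clear.
SLOT6: starts Sun 07:00 at or after SLOT7 ends Fri 20:15 → clear.
SLOT7 overlaps SLOT1, SLOT2, SLOT3.

No — it overlaps SLOT1, SLOT2, SLOT3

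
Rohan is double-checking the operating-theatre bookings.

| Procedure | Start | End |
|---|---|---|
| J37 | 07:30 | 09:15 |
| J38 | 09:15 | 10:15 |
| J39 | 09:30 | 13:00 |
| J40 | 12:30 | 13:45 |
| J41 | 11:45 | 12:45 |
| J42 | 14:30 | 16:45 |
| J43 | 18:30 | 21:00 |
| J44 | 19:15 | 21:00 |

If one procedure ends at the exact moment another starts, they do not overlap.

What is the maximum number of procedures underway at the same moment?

Sort all start/end points and keep a running count:
07:30 start J37 → 1
09:15 end J37 → 0
09:15 start J38 → 1
09:30 start J39 → 2
10:15 end J38 → 1
11:45 start J41 → 2
12:30 start J40 → 3
12:45 end J41 → 2
13:00 end J39 → 1
13:45 end J40 → 0
14:30 start J42 → 1
16:45 end J42 → 0
18:30 start J43 → 1
19:15 start J44 → 2
21:00 end J43 → 1
21:00 end J44 → 0
Peak is 3, at 12:30 (J39, J40, J41).

3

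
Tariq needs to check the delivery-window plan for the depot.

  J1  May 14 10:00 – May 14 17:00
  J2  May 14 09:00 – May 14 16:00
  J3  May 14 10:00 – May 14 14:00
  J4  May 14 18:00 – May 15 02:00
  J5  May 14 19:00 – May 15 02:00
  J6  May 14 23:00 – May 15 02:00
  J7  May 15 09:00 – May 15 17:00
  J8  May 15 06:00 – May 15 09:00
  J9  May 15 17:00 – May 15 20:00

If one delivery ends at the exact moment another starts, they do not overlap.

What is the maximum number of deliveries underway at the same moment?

3

Sort all start/end points and keep a running count:
May 14 09:00 start J2 → 1
May 14 10:00 start J1 → 2
May 14 10:00 start J3 → 3
May 14 14:00 end J3 → 2
May 14 16:00 end J2 → 1
May 14 17:00 end J1 → 0
May 14 18:00 start J4 → 1
May 14 19:00 start J5 → 2
May 14 23:00 start J6 → 3
May 15 02:00 end J4 → 2
May 15 02:00 end J5 → 1
May 15 02:00 end J6 → 0
May 15 06:00 start J8 → 1
May 15 09:00 end J8 → 0
May 15 09:00 start J7 → 1
May 15 17:00 end J7 → 0
May 15 17:00 start J9 → 1
May 15 20:00 end J9 → 0
Peak is 3, at May 14 10:00 (J1, J2, J3).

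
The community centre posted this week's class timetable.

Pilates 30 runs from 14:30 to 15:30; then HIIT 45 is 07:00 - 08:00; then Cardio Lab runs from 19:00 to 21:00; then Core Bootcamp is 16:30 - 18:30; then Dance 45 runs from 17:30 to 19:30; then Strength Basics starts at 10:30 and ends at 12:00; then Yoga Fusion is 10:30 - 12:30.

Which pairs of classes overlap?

Check each pair: they overlap iff neither finishes before the other starts.
Sorted by start: HIIT 45, Yoga Fusion, Strength Basics, Pilates 30, Core Bootcamp, Dance 45, Cardio Lab.
Yoga Fusion starts after HIIT 45 ends, so HIIT 45 has no further overlaps.
Strength Basics starts before Yoga Fusion ends → Yoga Fusion and Strength Basics overlap.
Pilates 30 starts after Yoga Fusion ends, so Yoga Fusion has no further overlaps.
Pilates 30 starts after Strength Basics ends, so Strength Basics has no further overlaps.
Core Bootcamp starts after Pilates 30 ends, so Pilates 30 has no further overlaps.
Dance 45 starts before Core Bootcamp ends → Core Bootcamp and Dance 45 overlap.
Cardio Lab starts after Core Bootcamp ends.
Cardio Lab starts before Dance 45 ends → Dance 45 and Cardio Lab overlap.

Cardio Lab & Dance 45, Core Bootcamp & Dance 45, Strength Basics & Yoga Fusion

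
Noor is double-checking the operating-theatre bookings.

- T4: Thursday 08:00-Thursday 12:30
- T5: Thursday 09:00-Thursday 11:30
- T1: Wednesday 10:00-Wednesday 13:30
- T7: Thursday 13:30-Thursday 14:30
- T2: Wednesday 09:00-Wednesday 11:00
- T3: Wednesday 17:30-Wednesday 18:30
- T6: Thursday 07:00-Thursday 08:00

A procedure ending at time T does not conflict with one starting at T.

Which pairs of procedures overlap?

Sorted by start: T2, T1, T3, T6, T4, T5, T7.
T1 starts before T2 ends → T2 and T1 overlap.
T3 starts after T2 ends; T2 is clear from here.
T3 starts after T1 ends; T1 is clear from here.
T6 starts after T3 ends; T3 is clear from here.
T4 starts exactly when T6 ends (back-to-back, no overlap); T6 is clear from here.
T5 starts before T4 ends → T4 and T5 overlap.
T7 starts after T4 ends.
T7 starts after T5 ends.

T1 & T2, T4 & T5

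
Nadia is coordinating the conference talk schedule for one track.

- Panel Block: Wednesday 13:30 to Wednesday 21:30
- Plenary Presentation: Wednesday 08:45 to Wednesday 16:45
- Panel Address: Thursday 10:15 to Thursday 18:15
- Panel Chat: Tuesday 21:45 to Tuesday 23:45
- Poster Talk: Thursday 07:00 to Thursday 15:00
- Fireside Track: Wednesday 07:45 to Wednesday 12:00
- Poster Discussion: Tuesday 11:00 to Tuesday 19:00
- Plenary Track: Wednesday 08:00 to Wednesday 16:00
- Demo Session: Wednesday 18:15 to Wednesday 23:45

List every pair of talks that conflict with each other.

Sorted by start: Poster Discussion, Panel Chat, Fireside Track, Plenary Track, Plenary Presentation, Panel Block, Demo Session, Poster Talk, Panel Address.
Panel Chat starts after Poster Discussion ends; Poster Discussion is clear from here.
Fireside Track starts after Panel Chat ends; Panel Chat is clear from here.
Plenary Track starts before Fireside Track ends → Fireside Track and Plenary Track overlap.
Plenary Presentation starts before Fireside Track ends → Fireside Track and Plenary Presentation overlap.
Panel Block starts after Fireside Track ends; Fireside Track is clear from here.
Plenary Presentation starts before Plenary Track ends → Plenary Track and Plenary Presentation overlap.
Panel Block starts before Plenary Track ends → Plenary Track and Panel Block overlap.
Demo Session starts after Plenary Track ends; Plenary Track is clear from here.
Panel Block starts before Plenary Presentation ends → Plenary Presentation and Panel Block overlap.
Demo Session starts after Plenary Presentation ends; Plenary Presentation is clear from here.
Demo Session starts before Panel Block ends → Panel Block and Demo Session overlap.
Poster Talk starts after Panel Block ends; Panel Block is clear from here.
Poster Talk starts after Demo Session ends; Demo Session is clear from here.
Panel Address starts before Poster Talk ends → Poster Talk and Panel Address overlap.

Demo Session & Panel Block, Fireside Track & Plenary Presentation, Fireside Track & Plenary Track, Panel Address & Poster Talk, Panel Block & Plenary Presentation, Panel Block & Plenary Track, Plenary Presentation & Plenary Track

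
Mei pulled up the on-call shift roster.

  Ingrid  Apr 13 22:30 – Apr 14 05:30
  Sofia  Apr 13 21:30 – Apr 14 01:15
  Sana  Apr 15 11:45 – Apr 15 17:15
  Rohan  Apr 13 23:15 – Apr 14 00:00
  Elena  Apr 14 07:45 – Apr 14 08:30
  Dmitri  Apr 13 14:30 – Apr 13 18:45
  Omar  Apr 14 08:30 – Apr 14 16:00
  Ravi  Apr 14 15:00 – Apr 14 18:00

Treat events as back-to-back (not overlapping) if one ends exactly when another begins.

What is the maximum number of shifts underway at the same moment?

3

Sweep the timeline, counting +1 at each start and −1 at each end (ends before starts at a tie):
Apr 13 14:30 start Dmitri → 1
Apr 13 18:45 end Dmitri → 0
Apr 13 21:30 start Sofia → 1
Apr 13 22:30 start Ingrid → 2
Apr 13 23:15 start Rohan → 3
Apr 14 00:00 end Rohan → 2
Apr 14 01:15 end Sofia → 1
Apr 14 05:30 end Ingrid → 0
Apr 14 07:45 start Elena → 1
Apr 14 08:30 end Elena → 0
Apr 14 08:30 start Omar → 1
Apr 14 15:00 start Ravi → 2
Apr 14 16:00 end Omar → 1
Apr 14 18:00 end Ravi → 0
Apr 15 11:45 start Sana → 1
Apr 15 17:15 end Sana → 0
Peak is 3, at Apr 13 23:15 (Ingrid, Rohan, Sofia).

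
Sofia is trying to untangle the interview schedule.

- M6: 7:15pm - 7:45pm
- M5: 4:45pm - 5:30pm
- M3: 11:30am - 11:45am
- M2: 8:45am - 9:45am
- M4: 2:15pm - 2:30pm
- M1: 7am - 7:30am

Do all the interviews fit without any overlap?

Yes

Two intervals overlap when each starts before the other ends.
Sorted by start: M1, M2, M3, M4, M5, M6.
M2 starts after M1 ends; M1 is clear from here.
M3 starts after M2 ends; M2 is clear from here.
M4 starts after M3 ends; M3 is clear from here.
M5 starts after M4 ends; M4 is clear from here.
M6 starts after M5 ends.
Every pair is clear; the schedule has no overlaps.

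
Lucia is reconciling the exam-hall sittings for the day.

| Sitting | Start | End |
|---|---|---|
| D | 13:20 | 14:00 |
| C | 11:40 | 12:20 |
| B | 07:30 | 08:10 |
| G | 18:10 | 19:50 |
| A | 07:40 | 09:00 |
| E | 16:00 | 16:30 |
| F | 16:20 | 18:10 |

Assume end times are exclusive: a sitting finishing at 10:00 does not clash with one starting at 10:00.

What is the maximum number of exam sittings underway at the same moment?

Sort all start/end points and keep a running count:
07:30 start B → 1
07:40 start A → 2
08:10 end B → 1
09:00 end A → 0
11:40 start C → 1
12:20 end C → 0
13:20 start D → 1
14:00 end D → 0
16:00 start E → 1
16:20 start F → 2
16:30 end E → 1
18:10 end F → 0
18:10 start G → 1
19:50 end G → 0
Peak is 2, at 07:40 (A, B).

2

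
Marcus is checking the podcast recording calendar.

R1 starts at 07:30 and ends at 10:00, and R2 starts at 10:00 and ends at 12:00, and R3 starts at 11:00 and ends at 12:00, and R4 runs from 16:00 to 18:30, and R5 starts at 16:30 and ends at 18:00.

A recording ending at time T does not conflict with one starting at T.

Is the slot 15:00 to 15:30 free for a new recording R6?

Yes — the slot is free

R1: ends 10:00 at or before R6 starts 15:00 → clear.
R2: ends 12:00 at or before R6 starts 15:00 → clear.
R3: ends 12:00 at or before R6 starts 15:00 → clear.
R4: starts 16:00 at or after R6 ends 15:30 → clear.
R5: starts 16:30 at or after R6 ends 15:30 → clear.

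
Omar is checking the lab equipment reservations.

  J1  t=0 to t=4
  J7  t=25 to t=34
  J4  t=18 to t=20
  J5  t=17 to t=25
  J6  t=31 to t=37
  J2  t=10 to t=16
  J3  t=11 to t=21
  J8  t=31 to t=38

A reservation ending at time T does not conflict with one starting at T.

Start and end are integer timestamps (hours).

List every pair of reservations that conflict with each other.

Sorted by start: J1, J2, J3, J5, J4, J7, J6, J8.
J2 starts after J1 ends, so nothing later overlaps J1 either.
J3 starts before J2 ends → J2 and J3 overlap.
J5 starts after J2 ends, so nothing later overlaps J2 either.
J5 starts before J3 ends → J3 and J5 overlap.
J4 starts before J3 ends → J3 and J4 overlap.
J7 starts after J3 ends, so nothing later overlaps J3 either.
J4 starts before J5 ends → J5 and J4 overlap.
J7 starts exactly when J5 ends (back-to-back, no overlap), so nothing later overlaps J5 either.
J7 starts after J4 ends, so nothing later overlaps J4 either.
J6 starts before J7 ends → J7 and J6 overlap.
J8 starts before J7 ends → J7 and J8 overlap.
J8 starts before J6 ends → J6 and J8 overlap.

J2 & J3, J3 & J4, J3 & J5, J4 & J5, J6 & J7, J6 & J8, J7 & J8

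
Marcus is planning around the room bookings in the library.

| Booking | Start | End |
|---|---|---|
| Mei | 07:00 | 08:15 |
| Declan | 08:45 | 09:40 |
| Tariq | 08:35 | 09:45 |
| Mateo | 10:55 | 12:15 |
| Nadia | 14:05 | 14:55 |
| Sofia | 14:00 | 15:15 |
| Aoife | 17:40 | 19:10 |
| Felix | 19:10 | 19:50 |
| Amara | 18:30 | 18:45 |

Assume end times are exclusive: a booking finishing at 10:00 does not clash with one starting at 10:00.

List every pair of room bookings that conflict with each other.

Amara & Aoife, Declan & Tariq, Nadia & Sofia

Sorted by start: Mei, Tariq, Declan, Mateo, Sofia, Nadia, Aoife, Amara, Felix.
Tariq starts after Mei ends, so Mei has no further overlaps.
Declan starts before Tariq ends → Tariq and Declan overlap.
Mateo starts after Tariq ends, so Tariq has no further overlaps.
Mateo starts after Declan ends, so Declan has no further overlaps.
Sofia starts after Mateo ends, so Mateo has no further overlaps.
Nadia starts before Sofia ends → Sofia and Nadia overlap.
Aoife starts after Sofia ends, so Sofia has no further overlaps.
Aoife starts after Nadia ends, so Nadia has no further overlaps.
Amara starts before Aoife ends → Aoife and Amara overlap.
Felix starts exactly when Aoife ends (back-to-back, no overlap).
Felix starts after Amara ends.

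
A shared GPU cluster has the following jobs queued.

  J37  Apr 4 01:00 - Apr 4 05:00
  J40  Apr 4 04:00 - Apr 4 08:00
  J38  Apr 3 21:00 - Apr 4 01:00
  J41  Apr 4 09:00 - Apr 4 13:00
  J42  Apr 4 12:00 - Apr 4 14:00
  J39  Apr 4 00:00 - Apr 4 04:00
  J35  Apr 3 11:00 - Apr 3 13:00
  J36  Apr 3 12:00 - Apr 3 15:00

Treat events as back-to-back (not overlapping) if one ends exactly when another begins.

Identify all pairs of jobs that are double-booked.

Sorted by start: J35, J36, J38, J39, J37, J40, J41, J42.
J36 starts before J35 ends → J35 and J36 overlap.
J38 starts after J35 ends — done with J35.
J38 starts after J36 ends — done with J36.
J39 starts before J38 ends → J38 and J39 overlap.
J37 starts exactly when J38 ends (back-to-back, no overlap) — done with J38.
J37 starts before J39 ends → J39 and J37 overlap.
J40 starts exactly when J39 ends (back-to-back, no overlap) — done with J39.
J40 starts before J37 ends → J37 and J40 overlap.
J41 starts after J37 ends — done with J37.
J41 starts after J40 ends — done with J40.
J42 starts before J41 ends → J41 and J42 overlap.

J35 & J36, J37 & J39, J37 & J40, J38 & J39, J41 & J42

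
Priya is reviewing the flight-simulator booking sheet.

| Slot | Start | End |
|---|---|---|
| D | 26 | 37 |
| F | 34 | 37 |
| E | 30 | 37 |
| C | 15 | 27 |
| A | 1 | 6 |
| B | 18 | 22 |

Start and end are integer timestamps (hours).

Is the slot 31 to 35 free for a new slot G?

A: ends 6 at or before G starts 31 → clear.
C: ends 27 at or before G starts 31 → clear.
B: ends 22 at or before G starts 31 → clear.
D: starts 26 before G ends 35, and ends 37 after G starts 31 → overlap.
E: starts 30 before G ends 35, and ends 37 after G starts 31 → overlap.
F: starts 34 before G ends 35, and ends 37 after G starts 31 → overlap.
G overlaps D, E, F.

No — it overlaps D, E, F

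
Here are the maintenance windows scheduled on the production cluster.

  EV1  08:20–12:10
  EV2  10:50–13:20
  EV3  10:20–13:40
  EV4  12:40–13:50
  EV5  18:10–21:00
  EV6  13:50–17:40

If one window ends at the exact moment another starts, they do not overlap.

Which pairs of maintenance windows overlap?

EV1 & EV2, EV1 & EV3, EV2 & EV3, EV2 & EV4, EV3 & EV4

Two intervals overlap when each starts before the other ends.
Sorted by start: EV1, EV3, EV2, EV4, EV6, EV5.
EV3 starts before EV1 ends → EV1 and EV3 overlap.
EV2 starts before EV1 ends → EV1 and EV2 overlap.
EV4 starts after EV1 ends — done with EV1.
EV2 starts before EV3 ends → EV3 and EV2 overlap.
EV4 starts before EV3 ends → EV3 and EV4 overlap.
EV6 starts after EV3 ends — done with EV3.
EV4 starts before EV2 ends → EV2 and EV4 overlap.
EV6 starts after EV2 ends — done with EV2.
EV6 starts exactly when EV4 ends (back-to-back, no overlap) — done with EV4.
EV5 starts after EV6 ends.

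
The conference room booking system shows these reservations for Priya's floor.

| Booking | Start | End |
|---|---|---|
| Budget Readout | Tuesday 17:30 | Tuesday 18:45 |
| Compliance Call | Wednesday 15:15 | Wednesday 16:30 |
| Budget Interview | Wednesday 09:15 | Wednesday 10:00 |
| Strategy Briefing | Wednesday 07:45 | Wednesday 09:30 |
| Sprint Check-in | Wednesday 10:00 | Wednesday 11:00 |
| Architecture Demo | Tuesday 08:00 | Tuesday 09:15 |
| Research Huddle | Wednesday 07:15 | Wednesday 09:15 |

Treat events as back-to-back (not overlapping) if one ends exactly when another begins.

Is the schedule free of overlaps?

Sorted by start: Architecture Demo, Budget Readout, Research Huddle, Strategy Briefing, Budget Interview, Sprint Check-in, Compliance Call.
Budget Readout starts after Architecture Demo ends, so nothing later overlaps Architecture Demo either.
Research Huddle starts after Budget Readout ends, so nothing later overlaps Budget Readout either.
Strategy Briefing starts before Research Huddle ends → Research Huddle and Strategy Briefing overlap.
That's a conflict, so the schedule is not conflict-free.

No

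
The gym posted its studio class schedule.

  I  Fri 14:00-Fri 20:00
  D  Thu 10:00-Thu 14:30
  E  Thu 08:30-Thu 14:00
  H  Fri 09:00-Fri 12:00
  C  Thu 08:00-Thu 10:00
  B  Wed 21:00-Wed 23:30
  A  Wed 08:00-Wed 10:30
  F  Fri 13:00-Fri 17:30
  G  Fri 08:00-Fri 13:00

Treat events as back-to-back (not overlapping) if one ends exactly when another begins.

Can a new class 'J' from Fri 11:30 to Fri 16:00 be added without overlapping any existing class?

No — it overlaps F, G, H, I

A: ends Wed 10:30 at or before J starts Fri 11:30 → clear.
B: ends Wed 23:30 at or before J starts Fri 11:30 → clear.
C: ends Thu 10:00 at or before J starts Fri 11:30 → clear.
E: ends Thu 14:00 at or before J starts Fri 11:30 → clear.
D: ends Thu 14:30 at or before J starts Fri 11:30 → clear.
G: starts Fri 08:00 before J ends Fri 16:00, and ends Fri 13:00 after J starts Fri 11:30 → overlap.
H: starts Fri 09:00 before J ends Fri 16:00, and ends Fri 12:00 after J starts Fri 11:30 → overlap.
F: starts Fri 13:00 before J ends Fri 16:00, and ends Fri 17:30 after J starts Fri 11:30 → overlap.
I: starts Fri 14:00 before J ends Fri 16:00, and ends Fri 20:00 after J starts Fri 11:30 → overlap.
J overlaps F, G, H, I.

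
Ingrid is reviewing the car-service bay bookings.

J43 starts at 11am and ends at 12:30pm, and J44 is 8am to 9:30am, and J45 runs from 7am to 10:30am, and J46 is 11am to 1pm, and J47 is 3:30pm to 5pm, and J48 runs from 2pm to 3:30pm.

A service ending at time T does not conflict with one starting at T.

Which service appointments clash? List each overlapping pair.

Check each pair: they overlap iff neither finishes before the other starts.
Sorted by start: J45, J44, J43, J46, J48, J47.
J44 starts before J45 ends → J45 and J44 overlap.
J43 starts after J45 ends, so nothing later overlaps J45 either.
J43 starts after J44 ends, so nothing later overlaps J44 either.
J46 starts before J43 ends → J43 and J46 overlap.
J48 starts after J43 ends, so nothing later overlaps J43 either.
J48 starts after J46 ends, so nothing later overlaps J46 either.
J47 starts exactly when J48 ends (back-to-back, no overlap).

J43 & J46, J44 & J45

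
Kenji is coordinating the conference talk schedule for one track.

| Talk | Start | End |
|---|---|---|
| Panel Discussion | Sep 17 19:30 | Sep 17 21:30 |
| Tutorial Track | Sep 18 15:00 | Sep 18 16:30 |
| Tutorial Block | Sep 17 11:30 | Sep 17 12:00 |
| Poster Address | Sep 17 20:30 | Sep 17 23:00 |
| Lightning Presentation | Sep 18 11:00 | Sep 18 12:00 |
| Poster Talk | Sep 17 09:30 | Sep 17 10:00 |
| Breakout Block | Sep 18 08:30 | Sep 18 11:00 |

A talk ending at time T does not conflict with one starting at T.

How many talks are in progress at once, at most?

2

Walk through starts and ends in time order (an end at T is processed before a start at T):
Sep 17 09:30 start Poster Talk → 1
Sep 17 10:00 end Poster Talk → 0
Sep 17 11:30 start Tutorial Block → 1
Sep 17 12:00 end Tutorial Block → 0
Sep 17 19:30 start Panel Discussion → 1
Sep 17 20:30 start Poster Address → 2
Sep 17 21:30 end Panel Discussion → 1
Sep 17 23:00 end Poster Address → 0
Sep 18 08:30 start Breakout Block → 1
Sep 18 11:00 end Breakout Block → 0
Sep 18 11:00 start Lightning Presentation → 1
Sep 18 12:00 end Lightning Presentation → 0
Sep 18 15:00 start Tutorial Track → 1
Sep 18 16:30 end Tutorial Track → 0
Peak is 2, at Sep 17 20:30 (Panel Discussion, Poster Address).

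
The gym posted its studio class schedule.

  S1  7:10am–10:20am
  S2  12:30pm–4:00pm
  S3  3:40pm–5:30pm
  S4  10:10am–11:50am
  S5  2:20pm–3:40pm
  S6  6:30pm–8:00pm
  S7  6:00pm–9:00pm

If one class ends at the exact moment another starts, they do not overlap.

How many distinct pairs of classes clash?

4

Two intervals overlap when each starts before the other ends.
Sorted by start: S1, S4, S2, S5, S3, S7, S6.
S4 starts before S1 ends → S1 and S4 overlap.
S2 starts after S1 ends — done with S1.
S2 starts after S4 ends — done with S4.
S5 starts before S2 ends → S2 and S5 overlap.
S3 starts before S2 ends → S2 and S3 overlap.
S7 starts after S2 ends — done with S2.
S3 starts exactly when S5 ends (back-to-back, no overlap) — done with S5.
S7 starts after S3 ends — done with S3.
S6 starts before S7 ends → S7 and S6 overlap.
Overlapping pairs: S1 & S4, S2 & S3, S2 & S5, S6 & S7 — 4 in total.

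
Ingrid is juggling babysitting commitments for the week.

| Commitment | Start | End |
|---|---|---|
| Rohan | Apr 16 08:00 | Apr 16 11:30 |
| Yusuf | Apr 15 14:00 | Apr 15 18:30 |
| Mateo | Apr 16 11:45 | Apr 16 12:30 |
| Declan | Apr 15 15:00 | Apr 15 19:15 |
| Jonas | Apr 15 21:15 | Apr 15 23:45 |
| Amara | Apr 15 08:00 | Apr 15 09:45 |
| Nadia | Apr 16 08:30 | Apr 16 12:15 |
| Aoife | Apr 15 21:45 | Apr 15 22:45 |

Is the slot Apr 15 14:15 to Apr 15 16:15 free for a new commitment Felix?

No — it overlaps Declan, Yusuf

Amara: ends Apr 15 09:45 at or before Felix starts Apr 15 14:15 → clear.
Yusuf: starts Apr 15 14:00 before Felix ends Apr 15 16:15, and ends Apr 15 18:30 after Felix starts Apr 15 14:15 → overlap.
Declan: starts Apr 15 15:00 before Felix ends Apr 15 16:15, and ends Apr 15 19:15 after Felix starts Apr 15 14:15 → overlap.
Jonas: starts Apr 15 21:15 at or after Felix ends Apr 15 16:15 → clear.
Aoife: starts Apr 15 21:45 at or after Felix ends Apr 15 16:15 → clear.
Rohan: starts Apr 16 08:00 at or after Felix ends Apr 15 16:15 → clear.
Nadia: starts Apr 16 08:30 at or after Felix ends Apr 15 16:15 → clear.
Mateo: starts Apr 16 11:45 at or after Felix ends Apr 15 16:15 → clear.
Felix overlaps Yusuf, Declan.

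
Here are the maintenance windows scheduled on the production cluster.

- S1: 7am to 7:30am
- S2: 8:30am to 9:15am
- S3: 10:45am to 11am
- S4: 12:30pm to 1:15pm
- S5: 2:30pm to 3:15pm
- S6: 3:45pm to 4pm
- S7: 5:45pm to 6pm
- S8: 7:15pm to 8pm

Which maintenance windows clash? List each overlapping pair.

Two intervals overlap when each starts before the other ends.
Sorted by start: S1, S2, S3, S4, S5, S6, S7, S8.
S2 starts after S1 ends, so nothing later overlaps S1 either.
S3 starts after S2 ends, so nothing later overlaps S2 either.
S4 starts after S3 ends, so nothing later overlaps S3 either.
S5 starts after S4 ends, so nothing later overlaps S4 either.
S6 starts after S5 ends, so nothing later overlaps S5 either.
S7 starts after S6 ends, so nothing later overlaps S6 either.
S8 starts after S7 ends.

none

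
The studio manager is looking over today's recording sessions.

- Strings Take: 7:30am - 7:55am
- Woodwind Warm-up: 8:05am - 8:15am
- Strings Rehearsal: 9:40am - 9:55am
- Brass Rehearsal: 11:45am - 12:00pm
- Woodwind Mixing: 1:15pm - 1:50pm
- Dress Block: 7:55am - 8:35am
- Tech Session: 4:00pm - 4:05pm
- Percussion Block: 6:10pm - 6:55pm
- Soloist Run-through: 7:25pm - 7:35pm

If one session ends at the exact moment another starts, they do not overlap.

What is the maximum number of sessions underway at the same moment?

Sweep the timeline, counting +1 at each start and −1 at each end (ends before starts at a tie):
7:30am start Strings Take → 1
7:55am end Strings Take → 0
7:55am start Dress Block → 1
8:05am start Woodwind Warm-up → 2
8:15am end Woodwind Warm-up → 1
8:35am end Dress Block → 0
9:40am start Strings Rehearsal → 1
9:55am end Strings Rehearsal → 0
11:45am start Brass Rehearsal → 1
12:00pm end Brass Rehearsal → 0
1:15pm start Woodwind Mixing → 1
1:50pm end Woodwind Mixing → 0
4:00pm start Tech Session → 1
4:05pm end Tech Session → 0
6:10pm start Percussion Block → 1
6:55pm end Percussion Block → 0
7:25pm start Soloist Run-through → 1
7:35pm end Soloist Run-through → 0
Peak is 2, at 8:05am (Dress Block, Woodwind Warm-up).

2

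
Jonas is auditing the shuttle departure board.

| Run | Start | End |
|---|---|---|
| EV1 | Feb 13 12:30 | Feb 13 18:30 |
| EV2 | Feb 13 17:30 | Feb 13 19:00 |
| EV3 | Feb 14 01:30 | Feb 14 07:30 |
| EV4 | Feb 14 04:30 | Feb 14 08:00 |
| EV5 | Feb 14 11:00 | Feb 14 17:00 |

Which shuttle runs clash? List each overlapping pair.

Sorted by start: EV1, EV2, EV3, EV4, EV5.
EV2 starts before EV1 ends → EV1 and EV2 overlap.
EV3 starts after EV1 ends; EV1 is clear from here.
EV3 starts after EV2 ends; EV2 is clear from here.
EV4 starts before EV3 ends → EV3 and EV4 overlap.
EV5 starts after EV3 ends.
EV5 starts after EV4 ends.

EV1 & EV2, EV3 & EV4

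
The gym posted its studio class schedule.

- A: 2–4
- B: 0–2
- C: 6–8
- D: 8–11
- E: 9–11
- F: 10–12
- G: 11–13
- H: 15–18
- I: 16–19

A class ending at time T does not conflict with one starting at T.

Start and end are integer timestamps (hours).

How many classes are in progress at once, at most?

Walk through starts and ends in time order (an end at T is processed before a start at T):
0 start B → 1
2 end B → 0
2 start A → 1
4 end A → 0
6 start C → 1
8 end C → 0
8 start D → 1
9 start E → 2
10 start F → 3
11 end D → 2
11 end E → 1
11 start G → 2
12 end F → 1
13 end G → 0
15 start H → 1
16 start I → 2
18 end H → 1
19 end I → 0
Peak is 3, at 10 (D, E, F).

3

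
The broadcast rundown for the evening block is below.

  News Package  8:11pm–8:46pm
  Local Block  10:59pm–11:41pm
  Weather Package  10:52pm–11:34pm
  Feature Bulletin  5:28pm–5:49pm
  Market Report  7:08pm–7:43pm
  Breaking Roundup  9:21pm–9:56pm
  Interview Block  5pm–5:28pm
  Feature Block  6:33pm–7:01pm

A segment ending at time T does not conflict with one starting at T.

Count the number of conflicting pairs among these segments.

Check each pair: they overlap iff neither finishes before the other starts.
Sorted by start: Interview Block, Feature Bulletin, Feature Block, Market Report, News Package, Breaking Roundup, Weather Package, Local Block.
Feature Bulletin starts exactly when Interview Block ends (back-to-back, no overlap), so nothing later overlaps Interview Block either.
Feature Block starts after Feature Bulletin ends, so nothing later overlaps Feature Bulletin either.
Market Report starts after Feature Block ends, so nothing later overlaps Feature Block either.
News Package starts after Market Report ends, so nothing later overlaps Market Report either.
Breaking Roundup starts after News Package ends, so nothing later overlaps News Package either.
Weather Package starts after Breaking Roundup ends, so nothing later overlaps Breaking Roundup either.
Local Block starts before Weather Package ends → Weather Package and Local Block overlap.
Overlapping pairs: Local Block & Weather Package — 1 in total.

1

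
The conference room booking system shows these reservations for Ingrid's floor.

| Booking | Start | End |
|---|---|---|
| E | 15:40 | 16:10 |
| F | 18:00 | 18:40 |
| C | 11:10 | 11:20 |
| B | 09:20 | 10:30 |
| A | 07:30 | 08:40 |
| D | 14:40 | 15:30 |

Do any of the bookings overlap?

Sorted by start: A, B, C, D, E, F.
B starts after A ends — done with A.
C starts after B ends — done with B.
D starts after C ends — done with C.
E starts after D ends — done with D.
F starts after E ends.
Every pair is clear; the schedule has no overlaps.

No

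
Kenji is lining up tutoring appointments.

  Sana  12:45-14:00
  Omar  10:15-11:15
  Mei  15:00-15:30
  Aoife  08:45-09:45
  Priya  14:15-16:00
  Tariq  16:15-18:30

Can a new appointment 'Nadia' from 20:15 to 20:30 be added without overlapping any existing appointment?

Yes — the slot is free

Aoife: ends 09:45 at or before Nadia starts 20:15 → clear.
Omar: ends 11:15 at or before Nadia starts 20:15 → clear.
Sana: ends 14:00 at or before Nadia starts 20:15 → clear.
Priya: ends 16:00 at or before Nadia starts 20:15 → clear.
Mei: ends 15:30 at or before Nadia starts 20:15 → clear.
Tariq: ends 18:30 at or before Nadia starts 20:15 → clear.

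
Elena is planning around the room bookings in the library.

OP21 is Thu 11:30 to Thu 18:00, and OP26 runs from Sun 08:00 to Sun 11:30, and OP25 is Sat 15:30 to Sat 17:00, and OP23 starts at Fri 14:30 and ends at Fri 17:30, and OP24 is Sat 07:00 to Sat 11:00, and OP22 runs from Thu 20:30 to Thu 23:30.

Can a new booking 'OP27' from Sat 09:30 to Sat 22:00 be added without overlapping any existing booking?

OP21: ends Thu 18:00 at or before OP27 starts Sat 09:30 → clear.
OP22: ends Thu 23:30 at or before OP27 starts Sat 09:30 → clear.
OP23: ends Fri 17:30 at or before OP27 starts Sat 09:30 → clear.
OP24: starts Sat 07:00 before OP27 ends Sat 22:00, and ends Sat 11:00 after OP27 starts Sat 09:30 → overlap.
OP25: starts Sat 15:30 before OP27 ends Sat 22:00, and ends Sat 17:00 after OP27 starts Sat 09:30 → overlap.
OP26: starts Sun 08:00 at or after OP27 ends Sat 22:00 → clear.
OP27 overlaps OP24, OP25.

No — it overlaps OP24, OP25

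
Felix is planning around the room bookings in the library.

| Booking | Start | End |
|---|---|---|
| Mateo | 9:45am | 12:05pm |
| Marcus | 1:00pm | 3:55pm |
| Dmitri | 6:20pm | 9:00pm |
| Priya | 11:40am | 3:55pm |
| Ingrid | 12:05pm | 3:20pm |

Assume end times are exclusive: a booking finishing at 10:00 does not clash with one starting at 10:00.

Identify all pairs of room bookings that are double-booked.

Sorted by start: Mateo, Priya, Ingrid, Marcus, Dmitri.
Priya starts before Mateo ends → Mateo and Priya overlap.
Ingrid starts exactly when Mateo ends (back-to-back, no overlap), so nothing later overlaps Mateo either.
Ingrid starts before Priya ends → Priya and Ingrid overlap.
Marcus starts before Priya ends → Priya and Marcus overlap.
Dmitri starts after Priya ends.
Marcus starts before Ingrid ends → Ingrid and Marcus overlap.
Dmitri starts after Ingrid ends.
Dmitri starts after Marcus ends.

Ingrid & Marcus, Ingrid & Priya, Marcus & Priya, Mateo & Priya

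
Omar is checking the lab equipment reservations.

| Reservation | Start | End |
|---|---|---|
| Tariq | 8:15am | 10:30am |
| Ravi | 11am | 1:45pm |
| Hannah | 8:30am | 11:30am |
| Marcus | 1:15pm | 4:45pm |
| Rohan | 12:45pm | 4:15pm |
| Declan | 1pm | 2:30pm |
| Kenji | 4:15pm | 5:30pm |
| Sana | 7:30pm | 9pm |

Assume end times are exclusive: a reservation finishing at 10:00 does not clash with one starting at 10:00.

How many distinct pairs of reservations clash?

Sorted by start: Tariq, Hannah, Ravi, Rohan, Declan, Marcus, Kenji, Sana.
Hannah starts before Tariq ends → Tariq and Hannah overlap.
Ravi starts after Tariq ends; Tariq is clear from here.
Ravi starts before Hannah ends → Hannah and Ravi overlap.
Rohan starts after Hannah ends; Hannah is clear from here.
Rohan starts before Ravi ends → Ravi and Rohan overlap.
Declan starts before Ravi ends → Ravi and Declan overlap.
Marcus starts before Ravi ends → Ravi and Marcus overlap.
Kenji starts after Ravi ends; Ravi is clear from here.
Declan starts before Rohan ends → Rohan and Declan overlap.
Marcus starts before Rohan ends → Rohan and Marcus overlap.
Kenji starts exactly when Rohan ends (back-to-back, no overlap); Rohan is clear from here.
Marcus starts before Declan ends → Declan and Marcus overlap.
Kenji starts after Declan ends; Declan is clear from here.
Kenji starts before Marcus ends → Marcus and Kenji overlap.
Sana starts after Marcus ends.
Sana starts after Kenji ends.
Overlapping pairs: Declan & Marcus, Declan & Ravi, Declan & Rohan, Hannah & Ravi, Hannah & Tariq, Kenji & Marcus, Marcus & Ravi, Marcus & Rohan, Ravi & Rohan — 9 in total.

9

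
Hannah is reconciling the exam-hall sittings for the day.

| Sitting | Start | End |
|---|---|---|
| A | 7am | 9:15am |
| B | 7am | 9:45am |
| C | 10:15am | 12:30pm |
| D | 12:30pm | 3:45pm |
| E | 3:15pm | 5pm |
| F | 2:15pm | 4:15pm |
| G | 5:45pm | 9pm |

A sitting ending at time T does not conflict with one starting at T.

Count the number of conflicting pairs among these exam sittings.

4

Two intervals overlap when each starts before the other ends.
Sorted by start: A, B, C, D, F, E, G.
B starts before A ends → A and B overlap.
C starts after A ends — done with A.
C starts after B ends — done with B.
D starts exactly when C ends (back-to-back, no overlap) — done with C.
F starts before D ends → D and F overlap.
E starts before D ends → D and E overlap.
G starts after D ends.
E starts before F ends → F and E overlap.
G starts after F ends.
G starts after E ends.
Overlapping pairs: A & B, D & E, D & F, E & F — 4 in total.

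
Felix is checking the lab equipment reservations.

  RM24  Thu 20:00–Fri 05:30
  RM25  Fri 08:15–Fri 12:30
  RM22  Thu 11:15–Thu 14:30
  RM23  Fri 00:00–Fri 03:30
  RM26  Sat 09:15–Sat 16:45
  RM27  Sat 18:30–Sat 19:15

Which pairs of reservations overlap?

RM23 & RM24

Sorted by start: RM22, RM24, RM23, RM25, RM26, RM27.
RM24 starts after RM22 ends, so nothing later overlaps RM22 either.
RM23 starts before RM24 ends → RM24 and RM23 overlap.
RM25 starts after RM24 ends, so nothing later overlaps RM24 either.
RM25 starts after RM23 ends, so nothing later overlaps RM23 either.
RM26 starts after RM25 ends, so nothing later overlaps RM25 either.
RM27 starts after RM26 ends.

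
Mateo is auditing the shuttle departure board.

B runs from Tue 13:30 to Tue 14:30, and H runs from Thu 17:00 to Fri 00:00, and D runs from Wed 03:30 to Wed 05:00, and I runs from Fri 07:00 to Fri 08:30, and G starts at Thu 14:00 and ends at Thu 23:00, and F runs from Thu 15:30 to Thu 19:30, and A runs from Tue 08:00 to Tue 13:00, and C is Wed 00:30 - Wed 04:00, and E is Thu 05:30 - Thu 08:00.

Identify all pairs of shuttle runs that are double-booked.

C & D, F & G, F & H, G & H

Check each pair: they overlap iff neither finishes before the other starts.
Sorted by start: A, B, C, D, E, G, F, H, I.
B starts after A ends, so nothing later overlaps A either.
C starts after B ends, so nothing later overlaps B either.
D starts before C ends → C and D overlap.
E starts after C ends, so nothing later overlaps C either.
E starts after D ends, so nothing later overlaps D either.
G starts after E ends, so nothing later overlaps E either.
F starts before G ends → G and F overlap.
H starts before G ends → G and H overlap.
I starts after G ends.
H starts before F ends → F and H overlap.
I starts after F ends.
I starts after H ends.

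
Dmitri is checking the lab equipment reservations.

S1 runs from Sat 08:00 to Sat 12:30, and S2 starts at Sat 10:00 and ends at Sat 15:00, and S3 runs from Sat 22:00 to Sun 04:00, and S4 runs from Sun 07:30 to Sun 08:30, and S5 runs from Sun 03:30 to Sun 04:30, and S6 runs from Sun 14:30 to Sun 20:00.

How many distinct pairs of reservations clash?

Check each pair: they overlap iff neither finishes before the other starts.
Sorted by start: S1, S2, S3, S5, S4, S6.
S2 starts before S1 ends → S1 and S2 overlap.
S3 starts after S1 ends; S1 is clear from here.
S3 starts after S2 ends; S2 is clear from here.
S5 starts before S3 ends → S3 and S5 overlap.
S4 starts after S3 ends; S3 is clear from here.
S4 starts after S5 ends; S5 is clear from here.
S6 starts after S4 ends.
Overlapping pairs: S1 & S2, S3 & S5 — 2 in total.

2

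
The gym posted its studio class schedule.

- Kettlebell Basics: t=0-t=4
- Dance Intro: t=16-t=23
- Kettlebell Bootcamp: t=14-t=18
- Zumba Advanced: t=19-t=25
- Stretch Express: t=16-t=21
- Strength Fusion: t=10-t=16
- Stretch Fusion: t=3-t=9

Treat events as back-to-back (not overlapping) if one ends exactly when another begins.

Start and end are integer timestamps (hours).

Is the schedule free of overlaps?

Sorted by start: Kettlebell Basics, Stretch Fusion, Strength Fusion, Kettlebell Bootcamp, Dance Intro, Stretch Express, Zumba Advanced.
Stretch Fusion starts before Kettlebell Basics ends → Kettlebell Basics and Stretch Fusion overlap.
That's a conflict, so the schedule is not conflict-free.

No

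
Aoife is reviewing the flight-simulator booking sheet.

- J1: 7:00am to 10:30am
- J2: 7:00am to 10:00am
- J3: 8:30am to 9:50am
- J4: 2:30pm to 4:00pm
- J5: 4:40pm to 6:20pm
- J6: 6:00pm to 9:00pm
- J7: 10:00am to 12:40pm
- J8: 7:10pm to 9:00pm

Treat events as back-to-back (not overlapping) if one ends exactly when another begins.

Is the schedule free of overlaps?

No

Sorted by start: J1, J2, J3, J7, J4, J5, J6, J8.
J2 starts before J1 ends → J1 and J2 overlap.
That's a conflict, so the schedule is not conflict-free.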